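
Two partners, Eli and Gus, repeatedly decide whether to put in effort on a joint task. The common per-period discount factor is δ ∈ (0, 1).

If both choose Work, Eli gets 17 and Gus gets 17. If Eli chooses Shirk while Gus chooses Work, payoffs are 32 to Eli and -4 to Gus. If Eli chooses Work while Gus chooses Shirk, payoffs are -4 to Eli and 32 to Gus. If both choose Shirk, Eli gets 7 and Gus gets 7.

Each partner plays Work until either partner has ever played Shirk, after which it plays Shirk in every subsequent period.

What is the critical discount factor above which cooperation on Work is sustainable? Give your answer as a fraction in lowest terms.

3/5

Under grim trigger the critical discount factor is (T−C)/(T−P) with T = 32, C = 17, P = 7.
δ* = (32−17)/(32−7) = 15/25 = 3/5.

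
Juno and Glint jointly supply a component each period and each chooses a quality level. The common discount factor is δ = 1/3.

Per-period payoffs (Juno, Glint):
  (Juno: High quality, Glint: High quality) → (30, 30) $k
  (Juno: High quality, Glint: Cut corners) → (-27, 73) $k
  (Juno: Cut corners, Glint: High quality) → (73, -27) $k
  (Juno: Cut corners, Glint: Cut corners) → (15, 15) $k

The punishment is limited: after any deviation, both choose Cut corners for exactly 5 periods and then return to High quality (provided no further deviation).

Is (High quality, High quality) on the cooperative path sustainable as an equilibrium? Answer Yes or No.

A one-shot deviation gives 73 now, then 15 for 5 periods, then back to 30.
Gain from deviating: (73−30) today; loss: (30−15) in each of the next 5 periods.
No-deviation condition: (30−15)(δ+…+δ^5) ≥ 73−30, i.e. δ+…+δ^5 ≥ 43/15.
At δ = 1/3: δ+…+δ^5 = 0.4979 < 2.8667.
So cooperation is not sustainable.

No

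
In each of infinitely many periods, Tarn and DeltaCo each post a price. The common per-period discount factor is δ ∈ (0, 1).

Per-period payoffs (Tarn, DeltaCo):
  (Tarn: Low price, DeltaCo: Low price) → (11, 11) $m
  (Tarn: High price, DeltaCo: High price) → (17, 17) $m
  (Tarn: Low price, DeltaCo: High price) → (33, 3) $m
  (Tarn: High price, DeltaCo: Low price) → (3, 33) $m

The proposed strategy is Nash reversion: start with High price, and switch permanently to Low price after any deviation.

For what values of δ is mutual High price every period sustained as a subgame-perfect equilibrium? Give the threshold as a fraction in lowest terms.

8/11

17/(1−δ) ≥ 33 + 11δ/(1−δ)
17 ≥ 33 − 22δ
δ ≥ 16/22 = 8/11.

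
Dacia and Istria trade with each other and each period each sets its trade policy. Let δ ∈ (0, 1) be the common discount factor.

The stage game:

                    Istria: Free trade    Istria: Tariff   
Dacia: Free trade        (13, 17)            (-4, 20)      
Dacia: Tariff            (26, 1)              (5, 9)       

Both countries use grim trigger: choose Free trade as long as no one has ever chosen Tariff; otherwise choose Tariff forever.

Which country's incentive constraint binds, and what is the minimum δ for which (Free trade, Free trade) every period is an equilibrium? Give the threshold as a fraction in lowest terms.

Dacia: cooperation gives 13 each period; deviation gives 26 once then 5 forever.
  13/(1−δ) ≥ 26 + 5δ/(1−δ) ⇒ δ ≥ 13/21.
Istria: cooperation gives 17 each period; deviation gives 20 once then 9 forever.
  δ ≥ 3/11.
Both must hold, so the binding constraint is Dacia's: δ ≥ 13/21.

Dacia; δ ≥ 13/21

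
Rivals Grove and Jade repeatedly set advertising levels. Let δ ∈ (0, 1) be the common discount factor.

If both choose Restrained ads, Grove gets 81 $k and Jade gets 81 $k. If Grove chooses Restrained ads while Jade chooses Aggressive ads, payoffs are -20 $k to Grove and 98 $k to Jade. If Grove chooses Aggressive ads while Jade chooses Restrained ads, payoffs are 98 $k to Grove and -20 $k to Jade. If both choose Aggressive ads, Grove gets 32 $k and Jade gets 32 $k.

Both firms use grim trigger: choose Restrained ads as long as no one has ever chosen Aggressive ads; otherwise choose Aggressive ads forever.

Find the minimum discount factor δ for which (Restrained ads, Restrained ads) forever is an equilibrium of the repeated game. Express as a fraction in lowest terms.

Cooperation forever yields 81 each period: 81/(1−δ).
Deviating yields 98 once, then 32 forever: 98 + 32δ/(1−δ).
No profitable deviation requires 81/(1−δ) ≥ 98 + 32δ/(1−δ).
Multiplying by (1−δ): 81 ≥ 98(1−δ) + 32δ = 98 − 66δ.
So 66δ ≥ 17, i.e. δ ≥ 17/66.

17/66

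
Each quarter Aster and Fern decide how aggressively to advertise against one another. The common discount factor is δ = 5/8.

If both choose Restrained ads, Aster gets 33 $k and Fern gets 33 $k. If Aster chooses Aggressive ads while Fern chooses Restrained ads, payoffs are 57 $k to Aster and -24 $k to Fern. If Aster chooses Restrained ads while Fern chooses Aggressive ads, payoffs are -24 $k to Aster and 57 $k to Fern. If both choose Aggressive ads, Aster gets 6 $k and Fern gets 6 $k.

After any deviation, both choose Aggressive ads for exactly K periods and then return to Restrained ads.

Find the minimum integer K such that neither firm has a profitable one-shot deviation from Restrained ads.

2

No profitable deviation requires (33−6)(δ+…+δ^K) ≥ 57−33, i.e. δ+…+δ^K ≥ 8/9 ≈ 0.8889.
With δ = 5/8, the partial sums are K=1: 0.6250, K=2: 1.0156.
K = 2 is the first length at which the sum reaches 0.8889.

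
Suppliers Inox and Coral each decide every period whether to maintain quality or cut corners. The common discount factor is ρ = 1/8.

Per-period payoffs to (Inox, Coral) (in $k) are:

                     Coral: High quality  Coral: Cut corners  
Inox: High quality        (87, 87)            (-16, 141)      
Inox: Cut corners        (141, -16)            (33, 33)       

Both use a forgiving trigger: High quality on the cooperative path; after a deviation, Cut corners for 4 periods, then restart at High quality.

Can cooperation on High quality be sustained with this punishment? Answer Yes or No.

No

Comparing payoff streams over the 5 periods until play realigns: cooperate → 87(1+ρ+…+ρ^4); deviate → 141 + 33(ρ+…+ρ^4).
Cooperation is sustained iff (87−33)(ρ+…+ρ^4) ≥ 141−87.
ρ+…+ρ^4 = 1/8·(1−(1/8)^4)/(1−1/8) = 0.1428, and (141−87)/(87−33) = 1.0000.
0.1428 < 1.0000, so cooperation is not sustainable.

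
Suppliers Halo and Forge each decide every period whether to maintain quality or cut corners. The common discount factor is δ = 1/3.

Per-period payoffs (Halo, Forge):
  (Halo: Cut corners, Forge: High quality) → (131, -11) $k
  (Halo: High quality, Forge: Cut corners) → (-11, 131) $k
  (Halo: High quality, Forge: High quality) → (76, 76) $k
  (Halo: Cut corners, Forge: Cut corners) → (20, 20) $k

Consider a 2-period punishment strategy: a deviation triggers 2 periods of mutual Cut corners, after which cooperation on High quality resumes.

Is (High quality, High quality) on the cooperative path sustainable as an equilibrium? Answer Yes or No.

No

Comparing payoff streams over the 3 periods until play realigns: cooperate → 76(1+δ+…+δ^2); deviate → 131 + 20(δ+…+δ^2).
Cooperation is sustained iff (76−20)(δ+…+δ^2) ≥ 131−76.
δ+…+δ^2 = 1/3·(1−(1/3)^2)/(1−1/3) = 0.4444, and (131−76)/(76−20) = 0.9821.
0.4444 < 0.9821, so cooperation is not sustainable.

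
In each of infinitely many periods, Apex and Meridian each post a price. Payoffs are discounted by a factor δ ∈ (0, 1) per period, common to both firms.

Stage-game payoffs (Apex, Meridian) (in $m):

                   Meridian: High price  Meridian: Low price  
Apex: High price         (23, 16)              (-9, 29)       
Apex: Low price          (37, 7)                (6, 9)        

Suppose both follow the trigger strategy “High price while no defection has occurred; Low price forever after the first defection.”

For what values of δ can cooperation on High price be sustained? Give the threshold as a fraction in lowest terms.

13/20

Apex's threshold: (37−23)/(37−6) = 14/31.
Meridian's threshold: (29−16)/(29−9) = 13/20.
14/31 < 13/20, so Meridian binds and δ* = 13/20.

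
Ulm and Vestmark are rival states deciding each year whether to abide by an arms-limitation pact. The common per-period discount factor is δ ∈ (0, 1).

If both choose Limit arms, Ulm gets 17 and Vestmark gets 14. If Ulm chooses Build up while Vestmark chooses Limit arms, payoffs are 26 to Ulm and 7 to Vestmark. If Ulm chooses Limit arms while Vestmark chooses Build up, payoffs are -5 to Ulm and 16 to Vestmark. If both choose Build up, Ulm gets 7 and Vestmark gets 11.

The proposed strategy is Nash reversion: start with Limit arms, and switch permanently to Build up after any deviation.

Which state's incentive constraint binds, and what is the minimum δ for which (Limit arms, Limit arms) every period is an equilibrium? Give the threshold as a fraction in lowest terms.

For Ulm: deviation gain 26−17 = 9, per-period punishment loss 17−7 = 10. IC gives δ ≥ 9/19.
For Vestmark: gain 2, loss 3 per period, so δ ≥ 2/5.
The tighter constraint is Ulm's, so cooperation needs δ ≥ 9/19.

Ulm; δ ≥ 9/19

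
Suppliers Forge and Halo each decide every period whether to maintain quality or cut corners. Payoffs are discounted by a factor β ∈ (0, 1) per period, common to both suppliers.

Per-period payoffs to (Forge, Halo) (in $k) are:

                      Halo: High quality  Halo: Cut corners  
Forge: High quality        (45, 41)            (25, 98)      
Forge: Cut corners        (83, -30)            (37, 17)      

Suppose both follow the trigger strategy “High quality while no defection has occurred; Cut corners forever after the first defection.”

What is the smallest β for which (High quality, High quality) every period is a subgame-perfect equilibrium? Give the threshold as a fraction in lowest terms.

19/23

For Forge: deviation gain 83−45 = 38, per-period punishment loss 45−37 = 8. IC gives β ≥ 38/46 = 19/23.
For Halo: gain 57, loss 24 per period, so β ≥ 57/81 = 19/27.
The tighter constraint is Forge's, so cooperation needs β ≥ 19/23.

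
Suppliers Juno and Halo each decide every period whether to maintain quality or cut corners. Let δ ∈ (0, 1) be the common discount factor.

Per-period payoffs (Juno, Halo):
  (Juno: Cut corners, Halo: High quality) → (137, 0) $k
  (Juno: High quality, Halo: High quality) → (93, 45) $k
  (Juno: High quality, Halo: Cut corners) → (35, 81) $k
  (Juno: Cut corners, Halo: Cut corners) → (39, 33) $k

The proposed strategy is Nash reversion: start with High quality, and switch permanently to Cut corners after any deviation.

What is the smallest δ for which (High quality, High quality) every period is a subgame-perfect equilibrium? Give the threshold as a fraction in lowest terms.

3/4

Juno's threshold: (137−93)/(137−39) = 22/49.
Halo's threshold: (81−45)/(81−33) = 3/4.
22/49 < 3/4, so Halo binds and δ* = 3/4.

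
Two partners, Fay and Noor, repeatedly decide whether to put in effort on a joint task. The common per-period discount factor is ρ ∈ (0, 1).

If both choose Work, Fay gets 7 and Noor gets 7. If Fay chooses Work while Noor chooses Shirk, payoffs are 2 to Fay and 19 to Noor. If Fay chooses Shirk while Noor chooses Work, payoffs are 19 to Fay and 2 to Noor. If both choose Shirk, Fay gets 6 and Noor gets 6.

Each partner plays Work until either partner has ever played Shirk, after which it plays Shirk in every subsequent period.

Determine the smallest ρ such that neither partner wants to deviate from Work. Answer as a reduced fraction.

12/13

Under grim trigger the critical discount factor is (T−C)/(T−P) with T = 19, C = 7, P = 6.
ρ* = (19−7)/(19−6) = 12/13.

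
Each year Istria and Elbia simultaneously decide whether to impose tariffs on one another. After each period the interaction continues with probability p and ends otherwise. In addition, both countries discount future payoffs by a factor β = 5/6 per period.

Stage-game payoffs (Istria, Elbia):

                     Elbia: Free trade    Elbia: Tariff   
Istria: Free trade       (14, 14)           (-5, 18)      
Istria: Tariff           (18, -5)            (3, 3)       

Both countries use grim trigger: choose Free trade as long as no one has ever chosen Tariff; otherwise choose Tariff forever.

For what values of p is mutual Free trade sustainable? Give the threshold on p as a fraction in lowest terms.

Expected continuation weight on next period's payoff is β·p = 5/6·p, which plays the role of the discount factor.
Cooperation requires 5/6·p ≥ (18−14)/(18−3) = 4/15, hence p ≥ 8/25.

8/25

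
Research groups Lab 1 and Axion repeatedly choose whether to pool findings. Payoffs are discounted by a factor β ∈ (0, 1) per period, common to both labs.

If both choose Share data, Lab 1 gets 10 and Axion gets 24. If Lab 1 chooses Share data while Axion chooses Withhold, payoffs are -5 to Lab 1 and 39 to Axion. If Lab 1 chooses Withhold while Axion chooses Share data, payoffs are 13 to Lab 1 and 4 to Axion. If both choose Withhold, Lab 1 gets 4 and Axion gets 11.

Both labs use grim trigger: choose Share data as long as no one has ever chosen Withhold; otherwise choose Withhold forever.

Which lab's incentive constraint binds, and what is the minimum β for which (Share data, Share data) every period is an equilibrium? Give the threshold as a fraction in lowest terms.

Axion; β ≥ 15/28

Lab 1's threshold: (13−10)/(13−4) = 1/3.
Axion's threshold: (39−24)/(39−11) = 15/28.
1/3 < 15/28, so Axion binds and β* = 15/28.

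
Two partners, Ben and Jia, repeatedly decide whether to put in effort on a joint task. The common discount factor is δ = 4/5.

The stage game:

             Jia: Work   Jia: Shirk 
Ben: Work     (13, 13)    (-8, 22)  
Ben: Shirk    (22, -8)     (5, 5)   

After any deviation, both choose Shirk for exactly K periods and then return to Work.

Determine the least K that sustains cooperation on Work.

Need Σ_{k=1}^{K} δ^k ≥ (22−13)/(13−5) = 1.1250 at δ = 4/5.
At K = 1 the sum is 0.8000 < 1.1250; at K = 2 it is 1.4400 ≥ 1.1250.
So the minimum punishment length is K = 2.

2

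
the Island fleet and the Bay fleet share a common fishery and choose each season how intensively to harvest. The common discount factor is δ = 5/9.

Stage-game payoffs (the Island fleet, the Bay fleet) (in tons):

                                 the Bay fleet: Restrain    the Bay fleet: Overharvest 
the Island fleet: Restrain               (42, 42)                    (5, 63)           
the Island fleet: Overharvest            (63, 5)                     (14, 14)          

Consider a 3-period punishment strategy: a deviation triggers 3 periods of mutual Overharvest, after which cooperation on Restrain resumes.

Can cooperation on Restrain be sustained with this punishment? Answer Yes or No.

Yes

Comparing payoff streams over the 4 periods until play realigns: cooperate → 42(1+δ+…+δ^3); deviate → 63 + 14(δ+…+δ^3).
Cooperation is sustained iff (42−14)(δ+…+δ^3) ≥ 63−42.
δ+…+δ^3 = 5/9·(1−(5/9)^3)/(1−5/9) = 1.0357, and (63−42)/(42−14) = 0.7500.
1.0357 ≥ 0.7500, so cooperation is sustainable.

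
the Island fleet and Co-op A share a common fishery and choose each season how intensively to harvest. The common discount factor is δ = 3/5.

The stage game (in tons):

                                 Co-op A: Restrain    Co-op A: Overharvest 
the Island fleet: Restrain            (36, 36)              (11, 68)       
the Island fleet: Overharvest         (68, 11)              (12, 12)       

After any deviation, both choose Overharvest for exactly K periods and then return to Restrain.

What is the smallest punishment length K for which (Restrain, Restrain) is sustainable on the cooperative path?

Need Σ_{k=1}^{K} δ^k ≥ (68−36)/(36−12) = 1.3333 at δ = 3/5.
At K = 4 the sum is 1.3056 < 1.3333; at K = 5 it is 1.3834 ≥ 1.3333.
So the minimum punishment length is K = 5.

5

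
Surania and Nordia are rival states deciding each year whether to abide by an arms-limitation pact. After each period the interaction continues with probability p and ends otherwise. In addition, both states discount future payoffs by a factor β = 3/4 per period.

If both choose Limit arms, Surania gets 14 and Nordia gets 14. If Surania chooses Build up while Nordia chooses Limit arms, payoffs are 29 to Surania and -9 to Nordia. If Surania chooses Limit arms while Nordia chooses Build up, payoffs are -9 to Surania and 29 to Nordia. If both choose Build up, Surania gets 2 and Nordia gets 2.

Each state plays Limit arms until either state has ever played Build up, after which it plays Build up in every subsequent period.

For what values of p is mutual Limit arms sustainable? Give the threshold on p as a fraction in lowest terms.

20/27

Expected continuation weight on next period's payoff is β·p = 3/4·p, which plays the role of the discount factor.
Cooperation requires 3/4·p ≥ (29−14)/(29−2) = 5/9, hence p ≥ 20/27.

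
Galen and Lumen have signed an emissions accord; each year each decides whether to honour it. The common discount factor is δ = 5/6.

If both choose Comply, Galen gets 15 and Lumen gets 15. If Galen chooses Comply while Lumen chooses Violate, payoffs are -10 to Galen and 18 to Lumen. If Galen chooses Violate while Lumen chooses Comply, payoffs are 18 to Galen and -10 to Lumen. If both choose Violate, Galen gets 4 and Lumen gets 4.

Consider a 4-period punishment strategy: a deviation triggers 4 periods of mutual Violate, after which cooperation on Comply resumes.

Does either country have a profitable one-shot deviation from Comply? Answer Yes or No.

Comparing payoff streams over the 5 periods until play realigns: cooperate → 15(1+δ+…+δ^4); deviate → 18 + 4(δ+…+δ^4).
Cooperation is sustained iff (15−4)(δ+…+δ^4) ≥ 18−15.
δ+…+δ^4 = 5/6·(1−(5/6)^4)/(1−5/6) = 2.5887, and (18−15)/(15−4) = 0.2727.
2.5887 ≥ 0.2727, so cooperation is sustainable.

No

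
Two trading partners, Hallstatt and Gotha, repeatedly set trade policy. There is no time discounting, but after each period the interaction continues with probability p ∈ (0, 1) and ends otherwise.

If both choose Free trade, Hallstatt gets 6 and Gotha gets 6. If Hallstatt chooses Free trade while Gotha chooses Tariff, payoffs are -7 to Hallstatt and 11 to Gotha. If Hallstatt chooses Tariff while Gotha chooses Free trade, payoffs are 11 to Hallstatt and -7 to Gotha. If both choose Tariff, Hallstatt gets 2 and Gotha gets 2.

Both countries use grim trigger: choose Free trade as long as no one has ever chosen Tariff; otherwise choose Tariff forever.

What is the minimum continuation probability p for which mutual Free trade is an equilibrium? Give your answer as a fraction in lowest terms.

With no time discounting, the continuation probability p plays the role of the discount factor.
Grim-trigger IC: 6/(1−p) ≥ 11 + 2p/(1−p) ⇒ p ≥ (11−6)/(11−2) = 5/9.

5/9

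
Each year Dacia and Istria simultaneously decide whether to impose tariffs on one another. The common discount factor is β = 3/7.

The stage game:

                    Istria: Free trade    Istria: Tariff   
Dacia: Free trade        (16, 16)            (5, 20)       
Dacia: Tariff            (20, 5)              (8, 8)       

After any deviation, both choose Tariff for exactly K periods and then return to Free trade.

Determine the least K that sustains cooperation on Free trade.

2

IC: β(1−β^K)/(1−β) ≥ (20−16)/(16−8) = 1/2.
With β = 3/7: need 1 − β^K ≥ 1/2·(1−3/7)/(3/7), i.e. β^K ≤ 0.3333.
Since (3/7)^1 = 0.4286 and (3/7)^2 = 0.1837, the smallest such K is 2.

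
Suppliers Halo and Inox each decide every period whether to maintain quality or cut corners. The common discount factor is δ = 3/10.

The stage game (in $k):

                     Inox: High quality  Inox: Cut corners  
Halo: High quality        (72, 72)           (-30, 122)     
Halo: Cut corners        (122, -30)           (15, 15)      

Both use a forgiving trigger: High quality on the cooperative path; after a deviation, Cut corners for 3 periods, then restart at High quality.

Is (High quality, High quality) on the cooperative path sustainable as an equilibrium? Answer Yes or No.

IC: δ+…+δ^3 ≥ (122−72)/(72−15) = 50/57.
At δ = 3/10: partial sum = 0.4170 < 0.8772. Cooperation not sustainable.

No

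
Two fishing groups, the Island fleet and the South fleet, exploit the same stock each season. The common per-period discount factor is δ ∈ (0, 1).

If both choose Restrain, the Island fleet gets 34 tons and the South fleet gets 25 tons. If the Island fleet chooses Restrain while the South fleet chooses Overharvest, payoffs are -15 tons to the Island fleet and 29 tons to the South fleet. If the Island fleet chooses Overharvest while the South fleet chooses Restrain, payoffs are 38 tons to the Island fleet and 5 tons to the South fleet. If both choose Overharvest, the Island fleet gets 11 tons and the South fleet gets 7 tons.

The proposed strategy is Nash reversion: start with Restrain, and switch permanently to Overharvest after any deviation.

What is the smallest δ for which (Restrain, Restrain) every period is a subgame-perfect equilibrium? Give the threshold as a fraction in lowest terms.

2/11

the Island fleet's threshold: (38−34)/(38−11) = 4/27.
the South fleet's threshold: (29−25)/(29−7) = 2/11.
4/27 < 2/11, so the South fleet binds and δ* = 2/11.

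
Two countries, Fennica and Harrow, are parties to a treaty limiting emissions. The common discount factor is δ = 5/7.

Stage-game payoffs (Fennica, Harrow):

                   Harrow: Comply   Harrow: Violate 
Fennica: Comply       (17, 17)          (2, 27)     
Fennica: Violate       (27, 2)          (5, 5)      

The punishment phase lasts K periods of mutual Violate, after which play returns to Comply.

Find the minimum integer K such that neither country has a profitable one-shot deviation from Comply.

2

No profitable deviation requires (17−5)(δ+…+δ^K) ≥ 27−17, i.e. δ+…+δ^K ≥ 5/6 ≈ 0.8333.
With δ = 5/7, the partial sums are K=1: 0.7143, K=2: 1.2245.
K = 2 is the first length at which the sum reaches 0.8333.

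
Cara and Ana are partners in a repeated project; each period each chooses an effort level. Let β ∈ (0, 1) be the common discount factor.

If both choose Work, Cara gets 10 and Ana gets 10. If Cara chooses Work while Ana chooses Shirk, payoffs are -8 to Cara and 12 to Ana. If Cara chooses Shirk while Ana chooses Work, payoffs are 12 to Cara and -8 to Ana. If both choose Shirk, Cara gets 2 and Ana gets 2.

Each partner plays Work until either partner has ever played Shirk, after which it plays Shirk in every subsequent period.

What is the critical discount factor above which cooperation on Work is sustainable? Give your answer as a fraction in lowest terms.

Under grim trigger the critical discount factor is (T−C)/(T−P) with T = 12, C = 10, P = 2.
β* = (12−10)/(12−2) = 2/10 = 1/5.

1/5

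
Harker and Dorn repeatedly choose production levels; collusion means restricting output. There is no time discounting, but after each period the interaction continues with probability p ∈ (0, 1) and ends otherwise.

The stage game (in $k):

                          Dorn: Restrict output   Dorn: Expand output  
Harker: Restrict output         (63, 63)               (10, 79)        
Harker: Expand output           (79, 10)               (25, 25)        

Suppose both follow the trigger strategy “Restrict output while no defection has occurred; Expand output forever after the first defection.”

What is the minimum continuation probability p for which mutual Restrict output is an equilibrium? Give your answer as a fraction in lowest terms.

8/27

With no time discounting, the continuation probability p plays the role of the discount factor.
Grim-trigger IC: 63/(1−p) ≥ 79 + 25p/(1−p) ⇒ p ≥ (79−63)/(79−25) = 8/27.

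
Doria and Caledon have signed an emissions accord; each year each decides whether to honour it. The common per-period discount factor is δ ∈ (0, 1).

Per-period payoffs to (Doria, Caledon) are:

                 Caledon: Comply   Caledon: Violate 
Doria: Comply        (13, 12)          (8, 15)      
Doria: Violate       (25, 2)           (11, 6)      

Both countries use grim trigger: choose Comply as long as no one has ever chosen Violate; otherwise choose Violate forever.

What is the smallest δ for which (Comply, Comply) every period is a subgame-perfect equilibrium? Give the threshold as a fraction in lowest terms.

For Doria: deviation gain 25−13 = 12, per-period punishment loss 13−11 = 2. IC gives δ ≥ 12/14 = 6/7.
For Caledon: gain 3, loss 6 per period, so δ ≥ 3/9 = 1/3.
The tighter constraint is Doria's, so cooperation needs δ ≥ 6/7.

6/7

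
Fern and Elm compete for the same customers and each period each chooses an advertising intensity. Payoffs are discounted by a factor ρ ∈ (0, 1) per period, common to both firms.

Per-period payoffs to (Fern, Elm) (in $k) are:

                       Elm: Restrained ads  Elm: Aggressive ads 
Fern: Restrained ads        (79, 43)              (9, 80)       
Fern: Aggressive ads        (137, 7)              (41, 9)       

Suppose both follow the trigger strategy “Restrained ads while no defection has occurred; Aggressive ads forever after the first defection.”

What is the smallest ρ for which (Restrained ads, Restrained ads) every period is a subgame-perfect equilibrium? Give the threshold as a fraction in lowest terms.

For Fern: deviation gain 137−79 = 58, per-period punishment loss 79−41 = 38. IC gives ρ ≥ 58/96 = 29/48.
For Elm: gain 37, loss 34 per period, so ρ ≥ 37/71.
The tighter constraint is Fern's, so cooperation needs ρ ≥ 29/48.

29/48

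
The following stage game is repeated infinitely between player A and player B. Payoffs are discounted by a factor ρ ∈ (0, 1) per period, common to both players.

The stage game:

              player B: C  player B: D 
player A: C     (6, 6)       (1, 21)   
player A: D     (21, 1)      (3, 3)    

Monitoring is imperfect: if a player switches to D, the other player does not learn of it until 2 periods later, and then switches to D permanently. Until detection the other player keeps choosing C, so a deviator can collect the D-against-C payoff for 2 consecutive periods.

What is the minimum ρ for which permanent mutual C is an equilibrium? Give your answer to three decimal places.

0.913

The best deviation is to choose D for all 2 undetected periods, earning 21 each, then 3 forever once detected.
Deviation value: 21(1−ρ^2)/(1−ρ) + 3ρ^2/(1−ρ); cooperation value: 6/(1−ρ).
IC: 6 ≥ 21(1−ρ^2) + 3ρ^2 = 21 − 18ρ^2.
So ρ^2 ≥ 15/18 = 5/6, giving ρ ≥ (5/6)^(1/2) ≈ 0.913.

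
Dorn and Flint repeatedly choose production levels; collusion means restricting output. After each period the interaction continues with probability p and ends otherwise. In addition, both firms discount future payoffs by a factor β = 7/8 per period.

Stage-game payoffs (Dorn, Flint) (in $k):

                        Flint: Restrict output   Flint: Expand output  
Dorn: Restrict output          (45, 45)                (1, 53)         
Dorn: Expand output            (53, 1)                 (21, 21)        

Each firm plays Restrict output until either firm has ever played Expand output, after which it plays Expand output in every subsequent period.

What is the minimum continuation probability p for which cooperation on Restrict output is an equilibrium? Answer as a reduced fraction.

Expected continuation weight on next period's payoff is β·p = 7/8·p, which plays the role of the discount factor.
Cooperation requires 7/8·p ≥ (53−45)/(53−21) = 1/4, hence p ≥ 2/7.

2/7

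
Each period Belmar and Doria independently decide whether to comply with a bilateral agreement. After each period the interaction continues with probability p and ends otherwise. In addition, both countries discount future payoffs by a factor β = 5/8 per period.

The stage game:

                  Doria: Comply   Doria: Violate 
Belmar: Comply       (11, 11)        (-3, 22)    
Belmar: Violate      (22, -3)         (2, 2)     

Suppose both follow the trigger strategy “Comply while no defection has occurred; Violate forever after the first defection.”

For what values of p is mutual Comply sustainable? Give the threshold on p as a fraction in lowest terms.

22/25

Expected continuation weight on next period's payoff is β·p = 5/8·p, which plays the role of the discount factor.
Cooperation requires 5/8·p ≥ (22−11)/(22−2) = 11/20, hence p ≥ 22/25.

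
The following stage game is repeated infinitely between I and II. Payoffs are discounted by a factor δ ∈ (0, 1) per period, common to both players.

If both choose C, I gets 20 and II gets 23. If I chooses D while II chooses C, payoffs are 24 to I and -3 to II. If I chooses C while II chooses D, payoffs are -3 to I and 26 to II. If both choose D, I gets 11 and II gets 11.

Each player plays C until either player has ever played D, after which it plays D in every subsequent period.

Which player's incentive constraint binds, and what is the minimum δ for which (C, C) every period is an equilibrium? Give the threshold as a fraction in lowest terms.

I; δ ≥ 4/13

For I: deviation gain 24−20 = 4, per-period punishment loss 20−11 = 9. IC gives δ ≥ 4/13.
For II: gain 3, loss 12 per period, so δ ≥ 3/15 = 1/5.
The tighter constraint is I's, so cooperation needs δ ≥ 4/13.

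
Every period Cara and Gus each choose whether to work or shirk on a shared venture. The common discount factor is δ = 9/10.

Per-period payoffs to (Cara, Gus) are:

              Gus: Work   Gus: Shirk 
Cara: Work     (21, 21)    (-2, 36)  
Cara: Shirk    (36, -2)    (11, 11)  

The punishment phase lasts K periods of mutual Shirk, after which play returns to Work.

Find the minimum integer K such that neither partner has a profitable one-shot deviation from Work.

2

Need Σ_{k=1}^{K} δ^k ≥ (36−21)/(21−11) = 1.5000 at δ = 9/10.
At K = 1 the sum is 0.9000 < 1.5000; at K = 2 it is 1.7100 ≥ 1.5000.
So the minimum punishment length is K = 2.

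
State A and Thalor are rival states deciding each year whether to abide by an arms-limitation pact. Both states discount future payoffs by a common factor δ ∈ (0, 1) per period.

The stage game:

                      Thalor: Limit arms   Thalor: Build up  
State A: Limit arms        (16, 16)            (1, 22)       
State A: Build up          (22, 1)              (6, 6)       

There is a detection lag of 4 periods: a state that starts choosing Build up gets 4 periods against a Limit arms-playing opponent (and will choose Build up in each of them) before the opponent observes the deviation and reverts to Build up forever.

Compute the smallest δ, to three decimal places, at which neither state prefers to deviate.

0.783

The best deviation is to choose Build up for all 4 undetected periods, earning 22 each, then 6 forever once detected.
Deviation value: 22(1−δ^4)/(1−δ) + 6δ^4/(1−δ); cooperation value: 16/(1−δ).
IC: 16 ≥ 22(1−δ^4) + 6δ^4 = 22 − 16δ^4.
So δ^4 ≥ 6/16 = 3/8, giving δ ≥ (3/8)^(1/4) ≈ 0.783.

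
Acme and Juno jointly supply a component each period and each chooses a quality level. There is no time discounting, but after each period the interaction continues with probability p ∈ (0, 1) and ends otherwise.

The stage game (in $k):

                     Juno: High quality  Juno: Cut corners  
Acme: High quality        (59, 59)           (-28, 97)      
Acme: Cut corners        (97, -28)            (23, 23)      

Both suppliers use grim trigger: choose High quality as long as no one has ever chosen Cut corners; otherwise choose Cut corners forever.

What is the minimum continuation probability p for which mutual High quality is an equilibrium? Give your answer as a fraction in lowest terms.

19/37

Expected cooperation value is 59 + p·59 + p²·59 + … = 59/(1−p); deviation gives 97 + p·23/(1−p).
59 ≥ 97(1−p) + 23p ⇒ 74p ≥ 38 ⇒ p ≥ 38/74 = 19/37.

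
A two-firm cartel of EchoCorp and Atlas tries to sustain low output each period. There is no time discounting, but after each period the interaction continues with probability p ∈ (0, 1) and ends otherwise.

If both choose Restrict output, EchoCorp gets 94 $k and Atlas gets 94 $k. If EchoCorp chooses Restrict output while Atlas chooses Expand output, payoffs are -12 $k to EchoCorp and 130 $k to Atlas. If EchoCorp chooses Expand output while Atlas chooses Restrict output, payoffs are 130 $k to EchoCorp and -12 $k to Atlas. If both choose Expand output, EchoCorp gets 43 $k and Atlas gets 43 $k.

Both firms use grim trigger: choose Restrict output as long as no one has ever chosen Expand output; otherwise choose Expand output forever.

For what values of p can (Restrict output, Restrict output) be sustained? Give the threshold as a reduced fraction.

With no time discounting, the continuation probability p plays the role of the discount factor.
Grim-trigger IC: 94/(1−p) ≥ 130 + 43p/(1−p) ⇒ p ≥ (130−94)/(130−43) = 12/29.

12/29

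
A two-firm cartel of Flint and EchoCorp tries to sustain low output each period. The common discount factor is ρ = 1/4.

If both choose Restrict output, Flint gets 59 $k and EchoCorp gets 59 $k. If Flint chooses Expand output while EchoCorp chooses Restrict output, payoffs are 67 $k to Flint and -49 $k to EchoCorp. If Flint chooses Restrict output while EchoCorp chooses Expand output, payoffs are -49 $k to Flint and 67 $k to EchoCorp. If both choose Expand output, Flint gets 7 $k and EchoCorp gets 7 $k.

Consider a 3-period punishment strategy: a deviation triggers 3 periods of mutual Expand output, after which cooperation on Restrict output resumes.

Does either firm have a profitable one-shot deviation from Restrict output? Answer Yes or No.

No

A one-shot deviation gives 67 now, then 7 for 3 periods, then back to 59.
Gain from deviating: (67−59) today; loss: (59−7) in each of the next 3 periods.
No-deviation condition: (59−7)(ρ+…+ρ^3) ≥ 67−59, i.e. ρ+…+ρ^3 ≥ 2/13.
At ρ = 1/4: ρ+…+ρ^3 = 0.3281 ≥ 0.1538.
So cooperation is sustainable.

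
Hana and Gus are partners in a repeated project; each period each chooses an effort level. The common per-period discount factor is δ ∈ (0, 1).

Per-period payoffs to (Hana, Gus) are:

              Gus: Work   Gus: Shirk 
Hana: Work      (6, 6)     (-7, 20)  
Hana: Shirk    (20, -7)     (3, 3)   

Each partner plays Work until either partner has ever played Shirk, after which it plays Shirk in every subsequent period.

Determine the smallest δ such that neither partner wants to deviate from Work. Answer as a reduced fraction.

14/17

One-period gain from deviating is 20 − 6 = 14. The loss is 6 − 3 = 3 in every subsequent period, with present value 3·δ/(1−δ).
Deviation is unprofitable when 3·δ/(1−δ) ≥ 14, i.e. δ/(1−δ) ≥ 14/3.
Equivalently δ ≥ 14/(14+3) = 14/17.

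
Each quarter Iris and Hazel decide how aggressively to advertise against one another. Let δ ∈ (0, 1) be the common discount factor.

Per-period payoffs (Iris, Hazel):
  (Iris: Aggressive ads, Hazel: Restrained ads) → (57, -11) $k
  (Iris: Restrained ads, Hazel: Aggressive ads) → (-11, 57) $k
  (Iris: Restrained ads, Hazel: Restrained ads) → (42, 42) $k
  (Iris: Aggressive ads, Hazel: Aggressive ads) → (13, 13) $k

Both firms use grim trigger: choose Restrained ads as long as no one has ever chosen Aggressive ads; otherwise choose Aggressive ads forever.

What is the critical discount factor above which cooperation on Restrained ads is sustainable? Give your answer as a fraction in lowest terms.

Under grim trigger the critical discount factor is (T−C)/(T−P) with T = 57, C = 42, P = 13.
δ* = (57−42)/(57−13) = 15/44.

15/44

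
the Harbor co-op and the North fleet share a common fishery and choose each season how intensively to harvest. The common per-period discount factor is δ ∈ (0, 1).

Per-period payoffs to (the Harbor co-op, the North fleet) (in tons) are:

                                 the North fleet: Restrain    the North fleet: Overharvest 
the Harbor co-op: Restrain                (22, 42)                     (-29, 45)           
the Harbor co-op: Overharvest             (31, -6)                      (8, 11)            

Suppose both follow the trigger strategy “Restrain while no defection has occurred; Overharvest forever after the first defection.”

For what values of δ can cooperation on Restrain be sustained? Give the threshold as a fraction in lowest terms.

9/23

the Harbor co-op: cooperation gives 22 each period; deviation gives 31 once then 8 forever.
  22/(1−δ) ≥ 31 + 8δ/(1−δ) ⇒ δ ≥ 9/23.
the North fleet: cooperation gives 42 each period; deviation gives 45 once then 11 forever.
  δ ≥ 3/34.
Both must hold, so the binding constraint is the Harbor co-op's: δ ≥ 9/23.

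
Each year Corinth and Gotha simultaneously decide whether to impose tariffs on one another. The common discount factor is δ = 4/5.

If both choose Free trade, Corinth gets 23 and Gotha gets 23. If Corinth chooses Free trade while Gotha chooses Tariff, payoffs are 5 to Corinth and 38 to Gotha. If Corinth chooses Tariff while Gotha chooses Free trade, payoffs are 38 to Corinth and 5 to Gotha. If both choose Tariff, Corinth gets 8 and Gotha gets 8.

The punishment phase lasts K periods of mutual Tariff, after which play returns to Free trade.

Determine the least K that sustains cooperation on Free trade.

No profitable deviation requires (23−8)(δ+…+δ^K) ≥ 38−23, i.e. δ+…+δ^K ≥ 1 ≈ 1.0000.
With δ = 4/5, the partial sums are K=1: 0.8000, K=2: 1.4400.
K = 2 is the first length at which the sum reaches 1.0000.

2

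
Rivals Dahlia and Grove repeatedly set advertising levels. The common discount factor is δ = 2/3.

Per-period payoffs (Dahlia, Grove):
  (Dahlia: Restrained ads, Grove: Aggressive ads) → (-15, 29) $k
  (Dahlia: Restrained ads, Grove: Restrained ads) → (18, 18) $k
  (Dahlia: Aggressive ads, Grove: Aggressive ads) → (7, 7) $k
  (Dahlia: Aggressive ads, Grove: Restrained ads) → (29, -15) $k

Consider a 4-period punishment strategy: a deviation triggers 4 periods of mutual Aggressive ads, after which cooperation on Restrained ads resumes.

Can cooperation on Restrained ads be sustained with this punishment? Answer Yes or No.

IC: δ+…+δ^4 ≥ (29−18)/(18−7) = 1.
At δ = 2/3: partial sum = 1.6049 ≥ 1.0000. Cooperation sustainable.

Yes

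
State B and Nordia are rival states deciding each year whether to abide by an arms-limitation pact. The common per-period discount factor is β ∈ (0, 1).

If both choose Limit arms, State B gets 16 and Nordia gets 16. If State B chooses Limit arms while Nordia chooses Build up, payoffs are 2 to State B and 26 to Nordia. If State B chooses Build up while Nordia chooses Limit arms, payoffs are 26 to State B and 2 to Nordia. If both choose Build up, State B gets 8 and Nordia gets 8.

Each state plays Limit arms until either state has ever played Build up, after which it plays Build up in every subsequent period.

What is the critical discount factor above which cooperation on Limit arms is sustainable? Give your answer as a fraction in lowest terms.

5/9

16/(1−β) ≥ 26 + 8β/(1−β)
16 ≥ 26 − 18β
β ≥ 10/18 = 5/9.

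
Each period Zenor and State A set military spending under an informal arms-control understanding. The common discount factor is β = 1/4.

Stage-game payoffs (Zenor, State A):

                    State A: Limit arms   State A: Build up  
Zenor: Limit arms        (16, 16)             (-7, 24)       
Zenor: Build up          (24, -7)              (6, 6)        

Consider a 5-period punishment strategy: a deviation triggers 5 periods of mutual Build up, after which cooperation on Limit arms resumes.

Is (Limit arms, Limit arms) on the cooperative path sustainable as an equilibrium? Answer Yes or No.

No

A one-shot deviation gives 24 now, then 6 for 5 periods, then back to 16.
Gain from deviating: (24−16) today; loss: (16−6) in each of the next 5 periods.
No-deviation condition: (16−6)(β+…+β^5) ≥ 24−16, i.e. β+…+β^5 ≥ 4/5.
At β = 1/4: β+…+β^5 = 0.3330 < 0.8000.
So cooperation is not sustainable.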